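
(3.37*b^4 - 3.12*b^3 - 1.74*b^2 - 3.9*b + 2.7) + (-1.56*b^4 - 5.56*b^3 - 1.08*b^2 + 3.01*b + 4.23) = 1.81*b^4 - 8.68*b^3 - 2.82*b^2 - 0.89*b + 6.93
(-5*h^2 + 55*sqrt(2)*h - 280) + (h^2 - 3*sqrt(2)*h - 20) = -4*h^2 + 52*sqrt(2)*h - 300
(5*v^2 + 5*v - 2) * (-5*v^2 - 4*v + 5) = -25*v^4 - 45*v^3 + 15*v^2 + 33*v - 10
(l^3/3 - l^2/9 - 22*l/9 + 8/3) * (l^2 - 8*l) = l^5/3 - 25*l^4/9 - 14*l^3/9 + 200*l^2/9 - 64*l/3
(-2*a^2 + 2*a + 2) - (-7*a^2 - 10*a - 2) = 5*a^2 + 12*a + 4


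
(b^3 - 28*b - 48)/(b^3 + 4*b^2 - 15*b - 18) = (b^3 - 28*b - 48)/(b^3 + 4*b^2 - 15*b - 18)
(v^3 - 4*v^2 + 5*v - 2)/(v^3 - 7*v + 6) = (v - 1)/(v + 3)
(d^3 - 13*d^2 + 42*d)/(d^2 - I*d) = (d^2 - 13*d + 42)/(d - I)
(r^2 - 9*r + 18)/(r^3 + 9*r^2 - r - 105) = (r - 6)/(r^2 + 12*r + 35)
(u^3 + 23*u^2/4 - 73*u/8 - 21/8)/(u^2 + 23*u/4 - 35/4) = (8*u^2 - 10*u - 3)/(2*(4*u - 5))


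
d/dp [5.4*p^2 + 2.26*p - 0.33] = 10.8*p + 2.26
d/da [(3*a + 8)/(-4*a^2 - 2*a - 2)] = (6*a^2 + 32*a + 5)/(2*(4*a^4 + 4*a^3 + 5*a^2 + 2*a + 1))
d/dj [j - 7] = 1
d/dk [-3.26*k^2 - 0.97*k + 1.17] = -6.52*k - 0.97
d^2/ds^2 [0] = 0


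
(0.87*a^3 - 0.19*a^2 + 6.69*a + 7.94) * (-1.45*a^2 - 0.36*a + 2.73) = -1.2615*a^5 - 0.0377*a^4 - 7.257*a^3 - 14.4401*a^2 + 15.4053*a + 21.6762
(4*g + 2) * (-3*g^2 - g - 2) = -12*g^3 - 10*g^2 - 10*g - 4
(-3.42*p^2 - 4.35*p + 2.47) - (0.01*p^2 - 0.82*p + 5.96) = -3.43*p^2 - 3.53*p - 3.49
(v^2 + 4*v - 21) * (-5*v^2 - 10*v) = -5*v^4 - 30*v^3 + 65*v^2 + 210*v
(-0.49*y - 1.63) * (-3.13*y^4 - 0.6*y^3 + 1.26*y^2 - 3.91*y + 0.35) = 1.5337*y^5 + 5.3959*y^4 + 0.3606*y^3 - 0.1379*y^2 + 6.2018*y - 0.5705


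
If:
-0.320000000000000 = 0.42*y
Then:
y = -0.76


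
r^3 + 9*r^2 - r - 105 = (r - 3)*(r + 5)*(r + 7)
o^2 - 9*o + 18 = (o - 6)*(o - 3)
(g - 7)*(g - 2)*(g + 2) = g^3 - 7*g^2 - 4*g + 28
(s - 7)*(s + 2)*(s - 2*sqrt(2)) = s^3 - 5*s^2 - 2*sqrt(2)*s^2 - 14*s + 10*sqrt(2)*s + 28*sqrt(2)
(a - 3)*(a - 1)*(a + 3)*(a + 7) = a^4 + 6*a^3 - 16*a^2 - 54*a + 63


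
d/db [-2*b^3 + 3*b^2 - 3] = 6*b*(1 - b)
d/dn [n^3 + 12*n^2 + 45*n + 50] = 3*n^2 + 24*n + 45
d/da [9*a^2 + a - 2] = 18*a + 1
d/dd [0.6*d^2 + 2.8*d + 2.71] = 1.2*d + 2.8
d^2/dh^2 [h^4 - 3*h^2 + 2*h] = 12*h^2 - 6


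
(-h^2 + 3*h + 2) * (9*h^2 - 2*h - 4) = -9*h^4 + 29*h^3 + 16*h^2 - 16*h - 8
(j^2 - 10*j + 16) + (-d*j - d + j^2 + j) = -d*j - d + 2*j^2 - 9*j + 16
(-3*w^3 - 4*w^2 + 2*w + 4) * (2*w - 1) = -6*w^4 - 5*w^3 + 8*w^2 + 6*w - 4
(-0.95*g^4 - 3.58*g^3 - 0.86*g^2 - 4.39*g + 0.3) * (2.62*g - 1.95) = -2.489*g^5 - 7.5271*g^4 + 4.7278*g^3 - 9.8248*g^2 + 9.3465*g - 0.585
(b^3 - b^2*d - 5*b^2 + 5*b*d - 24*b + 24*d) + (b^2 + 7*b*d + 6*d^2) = b^3 - b^2*d - 4*b^2 + 12*b*d - 24*b + 6*d^2 + 24*d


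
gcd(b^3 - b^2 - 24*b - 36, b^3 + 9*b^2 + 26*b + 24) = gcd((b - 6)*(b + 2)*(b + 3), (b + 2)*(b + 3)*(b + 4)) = b^2 + 5*b + 6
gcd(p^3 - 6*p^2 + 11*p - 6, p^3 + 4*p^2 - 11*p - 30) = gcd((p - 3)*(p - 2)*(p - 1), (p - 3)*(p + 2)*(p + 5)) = p - 3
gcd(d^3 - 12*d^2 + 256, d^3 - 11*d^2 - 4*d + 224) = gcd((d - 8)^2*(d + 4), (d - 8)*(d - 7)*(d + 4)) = d^2 - 4*d - 32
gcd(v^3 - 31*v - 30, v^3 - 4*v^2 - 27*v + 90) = v^2 - v - 30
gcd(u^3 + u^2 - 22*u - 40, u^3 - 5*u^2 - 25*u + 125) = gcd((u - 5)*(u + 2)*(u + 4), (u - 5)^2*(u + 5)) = u - 5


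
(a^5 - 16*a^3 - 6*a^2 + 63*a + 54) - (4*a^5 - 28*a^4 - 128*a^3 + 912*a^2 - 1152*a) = -3*a^5 + 28*a^4 + 112*a^3 - 918*a^2 + 1215*a + 54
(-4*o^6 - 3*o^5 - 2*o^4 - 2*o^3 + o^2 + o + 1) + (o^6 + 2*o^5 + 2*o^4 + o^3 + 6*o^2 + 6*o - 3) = -3*o^6 - o^5 - o^3 + 7*o^2 + 7*o - 2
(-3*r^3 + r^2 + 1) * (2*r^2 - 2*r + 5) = -6*r^5 + 8*r^4 - 17*r^3 + 7*r^2 - 2*r + 5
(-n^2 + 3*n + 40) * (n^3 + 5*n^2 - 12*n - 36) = -n^5 - 2*n^4 + 67*n^3 + 200*n^2 - 588*n - 1440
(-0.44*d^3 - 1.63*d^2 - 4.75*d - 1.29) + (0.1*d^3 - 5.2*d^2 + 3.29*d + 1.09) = -0.34*d^3 - 6.83*d^2 - 1.46*d - 0.2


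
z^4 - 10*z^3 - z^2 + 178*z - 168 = (z - 7)*(z - 6)*(z - 1)*(z + 4)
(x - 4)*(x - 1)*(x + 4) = x^3 - x^2 - 16*x + 16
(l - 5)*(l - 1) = l^2 - 6*l + 5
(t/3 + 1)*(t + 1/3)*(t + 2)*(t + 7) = t^4/3 + 37*t^3/9 + 15*t^2 + 167*t/9 + 14/3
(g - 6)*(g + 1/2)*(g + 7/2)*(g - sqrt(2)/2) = g^4 - 2*g^3 - sqrt(2)*g^3/2 - 89*g^2/4 + sqrt(2)*g^2 - 21*g/2 + 89*sqrt(2)*g/8 + 21*sqrt(2)/4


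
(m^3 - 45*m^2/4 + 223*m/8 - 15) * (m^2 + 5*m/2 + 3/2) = m^5 - 35*m^4/4 + 5*m^3/4 + 605*m^2/16 + 69*m/16 - 45/2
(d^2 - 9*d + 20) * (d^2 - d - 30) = d^4 - 10*d^3 - d^2 + 250*d - 600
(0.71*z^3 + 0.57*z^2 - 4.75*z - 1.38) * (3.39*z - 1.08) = 2.4069*z^4 + 1.1655*z^3 - 16.7181*z^2 + 0.451800000000001*z + 1.4904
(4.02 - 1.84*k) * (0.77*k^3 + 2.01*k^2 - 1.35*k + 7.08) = -1.4168*k^4 - 0.603*k^3 + 10.5642*k^2 - 18.4542*k + 28.4616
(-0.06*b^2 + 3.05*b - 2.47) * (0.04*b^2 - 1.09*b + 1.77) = -0.0024*b^4 + 0.1874*b^3 - 3.5295*b^2 + 8.0908*b - 4.3719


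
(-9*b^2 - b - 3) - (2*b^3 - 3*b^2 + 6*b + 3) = -2*b^3 - 6*b^2 - 7*b - 6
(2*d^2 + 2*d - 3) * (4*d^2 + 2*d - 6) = 8*d^4 + 12*d^3 - 20*d^2 - 18*d + 18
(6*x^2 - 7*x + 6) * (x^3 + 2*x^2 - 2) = 6*x^5 + 5*x^4 - 8*x^3 + 14*x - 12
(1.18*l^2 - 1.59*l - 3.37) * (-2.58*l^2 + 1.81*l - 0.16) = -3.0444*l^4 + 6.238*l^3 + 5.6279*l^2 - 5.8453*l + 0.5392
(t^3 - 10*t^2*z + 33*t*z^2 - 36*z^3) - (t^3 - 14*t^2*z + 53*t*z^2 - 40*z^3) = 4*t^2*z - 20*t*z^2 + 4*z^3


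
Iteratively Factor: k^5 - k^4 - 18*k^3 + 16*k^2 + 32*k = (k - 4)*(k^4 + 3*k^3 - 6*k^2 - 8*k) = (k - 4)*(k - 2)*(k^3 + 5*k^2 + 4*k) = (k - 4)*(k - 2)*(k + 4)*(k^2 + k) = (k - 4)*(k - 2)*(k + 1)*(k + 4)*(k)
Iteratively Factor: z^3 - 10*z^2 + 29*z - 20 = (z - 4)*(z^2 - 6*z + 5) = (z - 5)*(z - 4)*(z - 1)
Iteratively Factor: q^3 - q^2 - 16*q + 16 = (q - 4)*(q^2 + 3*q - 4) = (q - 4)*(q - 1)*(q + 4)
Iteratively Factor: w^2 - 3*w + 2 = (w - 2)*(w - 1)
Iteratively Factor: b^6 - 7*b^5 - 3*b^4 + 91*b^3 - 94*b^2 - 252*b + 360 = (b + 2)*(b^5 - 9*b^4 + 15*b^3 + 61*b^2 - 216*b + 180) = (b - 3)*(b + 2)*(b^4 - 6*b^3 - 3*b^2 + 52*b - 60) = (b - 3)*(b + 2)*(b + 3)*(b^3 - 9*b^2 + 24*b - 20) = (b - 3)*(b - 2)*(b + 2)*(b + 3)*(b^2 - 7*b + 10) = (b - 3)*(b - 2)^2*(b + 2)*(b + 3)*(b - 5)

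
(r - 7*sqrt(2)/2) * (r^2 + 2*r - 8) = r^3 - 7*sqrt(2)*r^2/2 + 2*r^2 - 7*sqrt(2)*r - 8*r + 28*sqrt(2)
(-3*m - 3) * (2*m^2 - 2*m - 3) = -6*m^3 + 15*m + 9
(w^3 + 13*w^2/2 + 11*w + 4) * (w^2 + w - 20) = w^5 + 15*w^4/2 - 5*w^3/2 - 115*w^2 - 216*w - 80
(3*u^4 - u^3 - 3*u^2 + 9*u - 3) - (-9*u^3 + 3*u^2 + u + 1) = 3*u^4 + 8*u^3 - 6*u^2 + 8*u - 4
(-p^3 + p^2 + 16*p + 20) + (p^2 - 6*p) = -p^3 + 2*p^2 + 10*p + 20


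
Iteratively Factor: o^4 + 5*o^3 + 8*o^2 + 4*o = (o + 2)*(o^3 + 3*o^2 + 2*o) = (o + 2)^2*(o^2 + o) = o*(o + 2)^2*(o + 1)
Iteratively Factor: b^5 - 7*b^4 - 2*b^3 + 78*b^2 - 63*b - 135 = (b + 1)*(b^4 - 8*b^3 + 6*b^2 + 72*b - 135) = (b - 3)*(b + 1)*(b^3 - 5*b^2 - 9*b + 45) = (b - 3)*(b + 1)*(b + 3)*(b^2 - 8*b + 15) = (b - 5)*(b - 3)*(b + 1)*(b + 3)*(b - 3)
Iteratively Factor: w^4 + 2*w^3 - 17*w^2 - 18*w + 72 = (w + 3)*(w^3 - w^2 - 14*w + 24) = (w - 2)*(w + 3)*(w^2 + w - 12) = (w - 2)*(w + 3)*(w + 4)*(w - 3)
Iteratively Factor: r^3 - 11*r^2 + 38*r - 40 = (r - 2)*(r^2 - 9*r + 20) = (r - 4)*(r - 2)*(r - 5)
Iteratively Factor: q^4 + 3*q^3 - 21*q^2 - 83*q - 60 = (q + 3)*(q^3 - 21*q - 20) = (q - 5)*(q + 3)*(q^2 + 5*q + 4) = (q - 5)*(q + 3)*(q + 4)*(q + 1)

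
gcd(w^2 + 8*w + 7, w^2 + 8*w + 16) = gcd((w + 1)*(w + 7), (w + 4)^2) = 1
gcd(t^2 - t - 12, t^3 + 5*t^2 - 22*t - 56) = t - 4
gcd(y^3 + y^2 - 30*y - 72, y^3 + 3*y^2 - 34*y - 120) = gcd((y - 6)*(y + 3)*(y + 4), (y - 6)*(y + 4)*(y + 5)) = y^2 - 2*y - 24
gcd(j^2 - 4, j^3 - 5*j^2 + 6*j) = j - 2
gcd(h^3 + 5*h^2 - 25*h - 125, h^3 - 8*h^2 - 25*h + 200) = h^2 - 25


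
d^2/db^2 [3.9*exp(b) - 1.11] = 3.9*exp(b)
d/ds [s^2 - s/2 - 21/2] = 2*s - 1/2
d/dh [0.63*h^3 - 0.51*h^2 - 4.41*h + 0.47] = 1.89*h^2 - 1.02*h - 4.41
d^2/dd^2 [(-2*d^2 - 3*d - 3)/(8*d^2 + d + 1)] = 44*(-8*d^3 - 24*d^2 + 1)/(512*d^6 + 192*d^5 + 216*d^4 + 49*d^3 + 27*d^2 + 3*d + 1)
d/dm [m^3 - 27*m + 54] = 3*m^2 - 27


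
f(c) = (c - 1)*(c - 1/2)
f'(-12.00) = -25.50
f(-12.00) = 162.50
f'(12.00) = 22.50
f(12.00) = 126.50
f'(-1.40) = -4.30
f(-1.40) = 4.56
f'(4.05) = 6.60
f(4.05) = 10.83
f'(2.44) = 3.38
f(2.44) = 2.79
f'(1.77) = 2.04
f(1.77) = 0.98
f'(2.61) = 3.72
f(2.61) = 3.40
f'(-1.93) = -5.36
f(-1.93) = 7.12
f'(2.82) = 4.14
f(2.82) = 4.22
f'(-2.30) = -6.10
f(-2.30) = 9.24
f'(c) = 2*c - 3/2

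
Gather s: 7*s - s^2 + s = -s^2 + 8*s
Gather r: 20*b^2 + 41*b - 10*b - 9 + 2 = 20*b^2 + 31*b - 7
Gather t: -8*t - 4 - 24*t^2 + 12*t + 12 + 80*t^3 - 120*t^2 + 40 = 80*t^3 - 144*t^2 + 4*t + 48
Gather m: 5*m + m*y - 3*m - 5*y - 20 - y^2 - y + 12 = m*(y + 2) - y^2 - 6*y - 8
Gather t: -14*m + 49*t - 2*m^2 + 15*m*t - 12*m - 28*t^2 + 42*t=-2*m^2 - 26*m - 28*t^2 + t*(15*m + 91)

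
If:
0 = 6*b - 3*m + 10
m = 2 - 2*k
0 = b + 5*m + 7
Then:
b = -71/33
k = 49/33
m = -32/33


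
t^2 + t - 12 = (t - 3)*(t + 4)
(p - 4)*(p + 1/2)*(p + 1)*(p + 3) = p^4 + p^3/2 - 13*p^2 - 37*p/2 - 6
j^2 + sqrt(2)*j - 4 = (j - sqrt(2))*(j + 2*sqrt(2))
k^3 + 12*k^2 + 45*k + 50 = (k + 2)*(k + 5)^2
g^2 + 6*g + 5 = (g + 1)*(g + 5)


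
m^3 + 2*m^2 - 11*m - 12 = (m - 3)*(m + 1)*(m + 4)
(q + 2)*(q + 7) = q^2 + 9*q + 14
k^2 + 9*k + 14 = (k + 2)*(k + 7)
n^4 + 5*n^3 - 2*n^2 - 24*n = n*(n - 2)*(n + 3)*(n + 4)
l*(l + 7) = l^2 + 7*l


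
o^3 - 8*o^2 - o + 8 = (o - 8)*(o - 1)*(o + 1)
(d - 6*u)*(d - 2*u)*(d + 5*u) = d^3 - 3*d^2*u - 28*d*u^2 + 60*u^3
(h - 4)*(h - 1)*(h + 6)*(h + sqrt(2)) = h^4 + h^3 + sqrt(2)*h^3 - 26*h^2 + sqrt(2)*h^2 - 26*sqrt(2)*h + 24*h + 24*sqrt(2)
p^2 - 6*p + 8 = (p - 4)*(p - 2)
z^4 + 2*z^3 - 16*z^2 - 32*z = z*(z - 4)*(z + 2)*(z + 4)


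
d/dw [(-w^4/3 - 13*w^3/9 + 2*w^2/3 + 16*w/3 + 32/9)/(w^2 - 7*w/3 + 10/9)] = 6*(-9*w^5 + 12*w^4 + 71*w^3 - 158*w^2 - 76*w + 192)/(81*w^4 - 378*w^3 + 621*w^2 - 420*w + 100)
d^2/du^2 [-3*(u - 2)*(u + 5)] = -6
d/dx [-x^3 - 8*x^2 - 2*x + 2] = -3*x^2 - 16*x - 2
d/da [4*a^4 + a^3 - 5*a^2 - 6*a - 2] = 16*a^3 + 3*a^2 - 10*a - 6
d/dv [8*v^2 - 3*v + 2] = 16*v - 3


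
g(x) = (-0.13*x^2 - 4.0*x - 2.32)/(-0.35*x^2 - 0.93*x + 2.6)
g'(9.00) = -0.12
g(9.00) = 1.43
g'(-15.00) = -0.07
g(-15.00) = -0.46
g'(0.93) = -7.70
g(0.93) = -4.30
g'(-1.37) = -1.14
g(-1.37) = 0.91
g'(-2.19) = -1.56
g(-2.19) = 1.97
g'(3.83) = -1.08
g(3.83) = 3.21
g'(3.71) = -1.20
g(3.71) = 3.34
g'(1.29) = -26.39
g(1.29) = -9.41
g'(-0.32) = -1.46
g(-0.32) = -0.37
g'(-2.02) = -1.41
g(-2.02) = 1.71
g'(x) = (-0.26*x - 4.0)/(-0.35*x^2 - 0.93*x + 2.6) + (0.7*x + 0.93)*(-0.13*x^2 - 4.0*x - 2.32)/(-0.35*x^2 - 0.93*x + 2.6)^2 = (-1.2791*x^2 - 2.3*x - 12.5576)/(0.1225*x^4 + 0.651*x^3 - 0.9551*x^2 - 4.836*x + 6.76)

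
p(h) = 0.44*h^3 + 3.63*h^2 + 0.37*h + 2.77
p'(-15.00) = 188.47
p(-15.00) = -671.03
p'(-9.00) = 41.95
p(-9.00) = -27.29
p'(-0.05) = 0.01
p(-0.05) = 2.76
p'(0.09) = 1.03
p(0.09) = 2.83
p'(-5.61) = 1.18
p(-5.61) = 37.25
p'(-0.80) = -4.59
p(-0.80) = 4.57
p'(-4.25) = -6.64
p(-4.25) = 32.99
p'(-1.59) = -7.84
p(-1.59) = 9.59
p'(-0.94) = -5.29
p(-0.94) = 5.26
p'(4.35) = 56.93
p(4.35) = 109.29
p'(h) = 1.32*h^2 + 7.26*h + 0.37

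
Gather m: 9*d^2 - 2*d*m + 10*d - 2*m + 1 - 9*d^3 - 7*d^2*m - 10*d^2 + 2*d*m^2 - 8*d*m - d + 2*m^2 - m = -9*d^3 - d^2 + 9*d + m^2*(2*d + 2) + m*(-7*d^2 - 10*d - 3) + 1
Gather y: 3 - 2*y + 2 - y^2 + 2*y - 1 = 4 - y^2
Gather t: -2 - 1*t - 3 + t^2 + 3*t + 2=t^2 + 2*t - 3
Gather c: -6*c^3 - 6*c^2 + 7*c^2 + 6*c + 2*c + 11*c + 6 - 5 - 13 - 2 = -6*c^3 + c^2 + 19*c - 14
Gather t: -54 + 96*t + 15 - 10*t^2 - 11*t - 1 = -10*t^2 + 85*t - 40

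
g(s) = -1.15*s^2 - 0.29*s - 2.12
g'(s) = -2.3*s - 0.29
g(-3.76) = -17.29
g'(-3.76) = 8.36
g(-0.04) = -2.11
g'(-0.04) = -0.20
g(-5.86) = -39.91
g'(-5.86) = 13.19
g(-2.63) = -9.31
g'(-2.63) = 5.76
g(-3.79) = -17.54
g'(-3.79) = 8.43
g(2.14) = -8.01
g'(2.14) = -5.21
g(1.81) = -6.41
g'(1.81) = -4.45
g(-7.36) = -62.28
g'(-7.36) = 16.64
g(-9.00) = -92.66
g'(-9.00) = 20.41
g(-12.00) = -164.24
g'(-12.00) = 27.31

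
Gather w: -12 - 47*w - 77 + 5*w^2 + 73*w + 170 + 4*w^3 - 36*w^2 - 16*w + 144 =4*w^3 - 31*w^2 + 10*w + 225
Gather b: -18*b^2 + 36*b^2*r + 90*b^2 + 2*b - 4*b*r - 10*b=b^2*(36*r + 72) + b*(-4*r - 8)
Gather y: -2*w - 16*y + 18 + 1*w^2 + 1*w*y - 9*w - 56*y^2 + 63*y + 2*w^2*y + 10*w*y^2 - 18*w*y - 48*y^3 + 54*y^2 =w^2 - 11*w - 48*y^3 + y^2*(10*w - 2) + y*(2*w^2 - 17*w + 47) + 18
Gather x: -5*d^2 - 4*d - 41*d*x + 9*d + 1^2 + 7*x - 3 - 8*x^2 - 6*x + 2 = -5*d^2 + 5*d - 8*x^2 + x*(1 - 41*d)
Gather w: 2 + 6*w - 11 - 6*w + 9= 0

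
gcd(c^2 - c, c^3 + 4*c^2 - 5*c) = c^2 - c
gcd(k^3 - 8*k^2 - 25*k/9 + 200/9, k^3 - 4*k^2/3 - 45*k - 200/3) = k^2 - 19*k/3 - 40/3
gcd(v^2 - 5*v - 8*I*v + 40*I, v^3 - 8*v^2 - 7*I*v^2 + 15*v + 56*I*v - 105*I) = v - 5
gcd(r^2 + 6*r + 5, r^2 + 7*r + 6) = r + 1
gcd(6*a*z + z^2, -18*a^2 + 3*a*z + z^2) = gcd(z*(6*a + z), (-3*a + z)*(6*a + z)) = 6*a + z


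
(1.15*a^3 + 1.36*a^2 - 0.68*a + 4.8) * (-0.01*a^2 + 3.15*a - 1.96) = -0.0115*a^5 + 3.6089*a^4 + 2.0368*a^3 - 4.8556*a^2 + 16.4528*a - 9.408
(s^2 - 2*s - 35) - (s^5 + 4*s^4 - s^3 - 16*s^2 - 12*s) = -s^5 - 4*s^4 + s^3 + 17*s^2 + 10*s - 35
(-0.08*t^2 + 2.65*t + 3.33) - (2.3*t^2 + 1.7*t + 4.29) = -2.38*t^2 + 0.95*t - 0.96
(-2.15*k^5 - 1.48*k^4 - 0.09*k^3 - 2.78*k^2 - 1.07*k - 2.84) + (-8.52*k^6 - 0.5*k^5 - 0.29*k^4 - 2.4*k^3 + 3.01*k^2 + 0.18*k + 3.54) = -8.52*k^6 - 2.65*k^5 - 1.77*k^4 - 2.49*k^3 + 0.23*k^2 - 0.89*k + 0.7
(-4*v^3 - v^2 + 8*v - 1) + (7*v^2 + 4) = -4*v^3 + 6*v^2 + 8*v + 3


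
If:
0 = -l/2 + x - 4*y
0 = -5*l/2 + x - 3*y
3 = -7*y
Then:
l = -3/14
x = -51/28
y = -3/7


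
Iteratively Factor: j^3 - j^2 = (j)*(j^2 - j) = j*(j - 1)*(j)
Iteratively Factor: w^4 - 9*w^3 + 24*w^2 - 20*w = (w - 2)*(w^3 - 7*w^2 + 10*w) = (w - 5)*(w - 2)*(w^2 - 2*w) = w*(w - 5)*(w - 2)*(w - 2)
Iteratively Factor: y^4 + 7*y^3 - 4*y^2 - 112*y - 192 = (y + 3)*(y^3 + 4*y^2 - 16*y - 64) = (y - 4)*(y + 3)*(y^2 + 8*y + 16) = (y - 4)*(y + 3)*(y + 4)*(y + 4)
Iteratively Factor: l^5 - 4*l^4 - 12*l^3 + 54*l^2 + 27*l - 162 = (l + 3)*(l^4 - 7*l^3 + 9*l^2 + 27*l - 54) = (l - 3)*(l + 3)*(l^3 - 4*l^2 - 3*l + 18) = (l - 3)^2*(l + 3)*(l^2 - l - 6) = (l - 3)^2*(l + 2)*(l + 3)*(l - 3)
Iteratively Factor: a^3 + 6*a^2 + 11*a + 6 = (a + 3)*(a^2 + 3*a + 2) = (a + 1)*(a + 3)*(a + 2)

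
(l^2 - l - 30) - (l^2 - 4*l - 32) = 3*l + 2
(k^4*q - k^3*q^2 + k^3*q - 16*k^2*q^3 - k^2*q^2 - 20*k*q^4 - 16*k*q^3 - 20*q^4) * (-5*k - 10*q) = -5*k^5*q - 5*k^4*q^2 - 5*k^4*q + 90*k^3*q^3 - 5*k^3*q^2 + 260*k^2*q^4 + 90*k^2*q^3 + 200*k*q^5 + 260*k*q^4 + 200*q^5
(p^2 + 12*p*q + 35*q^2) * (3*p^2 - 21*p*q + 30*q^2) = 3*p^4 + 15*p^3*q - 117*p^2*q^2 - 375*p*q^3 + 1050*q^4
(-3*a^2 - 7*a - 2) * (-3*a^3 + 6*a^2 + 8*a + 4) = 9*a^5 + 3*a^4 - 60*a^3 - 80*a^2 - 44*a - 8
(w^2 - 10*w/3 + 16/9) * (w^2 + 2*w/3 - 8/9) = w^4 - 8*w^3/3 - 4*w^2/3 + 112*w/27 - 128/81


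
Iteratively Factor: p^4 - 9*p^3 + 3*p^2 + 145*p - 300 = (p - 5)*(p^3 - 4*p^2 - 17*p + 60) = (p - 5)*(p + 4)*(p^2 - 8*p + 15) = (p - 5)*(p - 3)*(p + 4)*(p - 5)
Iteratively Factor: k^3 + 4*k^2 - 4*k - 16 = (k + 2)*(k^2 + 2*k - 8) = (k + 2)*(k + 4)*(k - 2)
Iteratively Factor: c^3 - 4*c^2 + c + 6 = (c - 2)*(c^2 - 2*c - 3) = (c - 3)*(c - 2)*(c + 1)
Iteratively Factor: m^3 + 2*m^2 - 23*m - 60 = (m + 3)*(m^2 - m - 20) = (m + 3)*(m + 4)*(m - 5)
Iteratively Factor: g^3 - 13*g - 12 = (g + 3)*(g^2 - 3*g - 4) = (g - 4)*(g + 3)*(g + 1)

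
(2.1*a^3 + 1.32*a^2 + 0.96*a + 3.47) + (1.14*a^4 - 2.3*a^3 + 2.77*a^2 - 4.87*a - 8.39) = 1.14*a^4 - 0.2*a^3 + 4.09*a^2 - 3.91*a - 4.92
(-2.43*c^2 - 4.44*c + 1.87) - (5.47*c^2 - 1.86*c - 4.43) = -7.9*c^2 - 2.58*c + 6.3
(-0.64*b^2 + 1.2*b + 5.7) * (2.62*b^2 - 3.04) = -1.6768*b^4 + 3.144*b^3 + 16.8796*b^2 - 3.648*b - 17.328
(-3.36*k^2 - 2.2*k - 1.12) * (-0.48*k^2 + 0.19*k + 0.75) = 1.6128*k^4 + 0.4176*k^3 - 2.4004*k^2 - 1.8628*k - 0.84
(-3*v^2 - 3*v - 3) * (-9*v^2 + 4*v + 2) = 27*v^4 + 15*v^3 + 9*v^2 - 18*v - 6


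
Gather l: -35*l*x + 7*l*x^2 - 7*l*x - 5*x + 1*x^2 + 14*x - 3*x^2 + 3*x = l*(7*x^2 - 42*x) - 2*x^2 + 12*x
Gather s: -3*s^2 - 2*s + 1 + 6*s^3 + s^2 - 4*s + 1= 6*s^3 - 2*s^2 - 6*s + 2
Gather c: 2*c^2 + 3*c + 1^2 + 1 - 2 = 2*c^2 + 3*c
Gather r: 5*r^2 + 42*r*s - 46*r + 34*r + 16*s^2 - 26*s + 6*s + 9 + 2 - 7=5*r^2 + r*(42*s - 12) + 16*s^2 - 20*s + 4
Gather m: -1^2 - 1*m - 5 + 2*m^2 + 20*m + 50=2*m^2 + 19*m + 44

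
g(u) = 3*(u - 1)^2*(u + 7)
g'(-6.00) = 105.00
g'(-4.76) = 22.12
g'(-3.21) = -42.56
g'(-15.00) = 1536.00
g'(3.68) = 193.28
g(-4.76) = 222.95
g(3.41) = 181.39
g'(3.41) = 167.95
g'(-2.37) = -59.55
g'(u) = 3*(u - 1)^2 + 3*(u + 7)*(2*u - 2) = 3*(u - 1)*(3*u + 13)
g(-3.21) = 201.52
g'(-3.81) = -22.66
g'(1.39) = 20.09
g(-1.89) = 128.04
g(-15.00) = -6144.00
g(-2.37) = 157.75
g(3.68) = 230.12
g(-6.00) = 147.00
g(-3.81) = 221.41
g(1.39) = 3.83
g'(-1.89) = -63.55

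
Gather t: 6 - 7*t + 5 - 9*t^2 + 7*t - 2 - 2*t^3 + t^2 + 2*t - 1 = -2*t^3 - 8*t^2 + 2*t + 8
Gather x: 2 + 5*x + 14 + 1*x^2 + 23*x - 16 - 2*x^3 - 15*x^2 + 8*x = -2*x^3 - 14*x^2 + 36*x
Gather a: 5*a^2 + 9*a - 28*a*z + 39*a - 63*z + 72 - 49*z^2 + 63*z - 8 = 5*a^2 + a*(48 - 28*z) - 49*z^2 + 64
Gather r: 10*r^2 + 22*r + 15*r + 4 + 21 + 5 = 10*r^2 + 37*r + 30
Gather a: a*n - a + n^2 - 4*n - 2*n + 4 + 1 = a*(n - 1) + n^2 - 6*n + 5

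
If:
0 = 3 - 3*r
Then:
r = 1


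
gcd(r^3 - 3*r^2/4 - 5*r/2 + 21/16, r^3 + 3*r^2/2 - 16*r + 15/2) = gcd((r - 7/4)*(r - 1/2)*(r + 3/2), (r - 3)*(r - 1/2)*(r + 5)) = r - 1/2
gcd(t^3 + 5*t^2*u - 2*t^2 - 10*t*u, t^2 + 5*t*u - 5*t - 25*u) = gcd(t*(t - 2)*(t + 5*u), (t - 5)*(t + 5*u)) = t + 5*u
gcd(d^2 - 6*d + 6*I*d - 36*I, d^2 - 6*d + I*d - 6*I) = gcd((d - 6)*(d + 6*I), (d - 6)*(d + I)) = d - 6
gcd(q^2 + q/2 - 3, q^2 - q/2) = 1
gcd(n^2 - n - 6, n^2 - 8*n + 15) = n - 3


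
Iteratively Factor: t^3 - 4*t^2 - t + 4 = (t - 4)*(t^2 - 1) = (t - 4)*(t - 1)*(t + 1)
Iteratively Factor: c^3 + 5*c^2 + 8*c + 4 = (c + 2)*(c^2 + 3*c + 2) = (c + 1)*(c + 2)*(c + 2)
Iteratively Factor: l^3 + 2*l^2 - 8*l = (l + 4)*(l^2 - 2*l) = (l - 2)*(l + 4)*(l)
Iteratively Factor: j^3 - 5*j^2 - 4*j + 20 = (j - 5)*(j^2 - 4) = (j - 5)*(j + 2)*(j - 2)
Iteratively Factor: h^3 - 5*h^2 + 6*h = (h - 3)*(h^2 - 2*h) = h*(h - 3)*(h - 2)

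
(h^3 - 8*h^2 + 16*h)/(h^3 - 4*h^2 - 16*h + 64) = h/(h + 4)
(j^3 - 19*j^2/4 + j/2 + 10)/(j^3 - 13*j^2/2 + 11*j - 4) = (4*j + 5)/(2*(2*j - 1))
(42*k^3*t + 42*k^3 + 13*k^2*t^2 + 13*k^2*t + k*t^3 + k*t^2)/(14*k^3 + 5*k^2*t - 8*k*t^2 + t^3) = k*(42*k^2*t + 42*k^2 + 13*k*t^2 + 13*k*t + t^3 + t^2)/(14*k^3 + 5*k^2*t - 8*k*t^2 + t^3)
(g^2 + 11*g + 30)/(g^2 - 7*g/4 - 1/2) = 4*(g^2 + 11*g + 30)/(4*g^2 - 7*g - 2)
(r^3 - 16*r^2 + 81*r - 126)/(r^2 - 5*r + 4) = (r^3 - 16*r^2 + 81*r - 126)/(r^2 - 5*r + 4)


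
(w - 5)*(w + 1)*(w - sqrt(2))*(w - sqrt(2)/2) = w^4 - 4*w^3 - 3*sqrt(2)*w^3/2 - 4*w^2 + 6*sqrt(2)*w^2 - 4*w + 15*sqrt(2)*w/2 - 5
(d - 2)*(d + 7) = d^2 + 5*d - 14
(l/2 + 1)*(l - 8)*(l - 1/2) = l^3/2 - 13*l^2/4 - 13*l/2 + 4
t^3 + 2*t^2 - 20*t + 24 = (t - 2)^2*(t + 6)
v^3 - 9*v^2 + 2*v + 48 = (v - 8)*(v - 3)*(v + 2)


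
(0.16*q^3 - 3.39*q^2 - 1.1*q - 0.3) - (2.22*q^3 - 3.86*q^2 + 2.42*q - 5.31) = -2.06*q^3 + 0.47*q^2 - 3.52*q + 5.01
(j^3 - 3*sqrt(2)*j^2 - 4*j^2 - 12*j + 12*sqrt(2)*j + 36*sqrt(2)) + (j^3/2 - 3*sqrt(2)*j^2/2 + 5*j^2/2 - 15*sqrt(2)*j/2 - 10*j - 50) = 3*j^3/2 - 9*sqrt(2)*j^2/2 - 3*j^2/2 - 22*j + 9*sqrt(2)*j/2 - 50 + 36*sqrt(2)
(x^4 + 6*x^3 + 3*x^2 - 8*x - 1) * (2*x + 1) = 2*x^5 + 13*x^4 + 12*x^3 - 13*x^2 - 10*x - 1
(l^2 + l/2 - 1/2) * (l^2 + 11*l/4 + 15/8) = l^4 + 13*l^3/4 + 11*l^2/4 - 7*l/16 - 15/16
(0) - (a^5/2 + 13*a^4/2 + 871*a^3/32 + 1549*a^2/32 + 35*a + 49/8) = -a^5/2 - 13*a^4/2 - 871*a^3/32 - 1549*a^2/32 - 35*a - 49/8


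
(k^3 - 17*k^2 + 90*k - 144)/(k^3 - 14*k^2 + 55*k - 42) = (k^2 - 11*k + 24)/(k^2 - 8*k + 7)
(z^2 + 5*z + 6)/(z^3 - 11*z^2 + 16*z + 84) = (z + 3)/(z^2 - 13*z + 42)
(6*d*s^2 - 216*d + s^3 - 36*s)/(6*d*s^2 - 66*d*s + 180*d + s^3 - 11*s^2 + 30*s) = (s + 6)/(s - 5)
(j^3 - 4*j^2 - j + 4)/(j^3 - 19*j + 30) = (j^3 - 4*j^2 - j + 4)/(j^3 - 19*j + 30)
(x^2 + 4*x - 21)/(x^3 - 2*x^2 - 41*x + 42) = (x^2 + 4*x - 21)/(x^3 - 2*x^2 - 41*x + 42)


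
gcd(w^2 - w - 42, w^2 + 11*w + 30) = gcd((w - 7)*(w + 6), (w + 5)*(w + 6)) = w + 6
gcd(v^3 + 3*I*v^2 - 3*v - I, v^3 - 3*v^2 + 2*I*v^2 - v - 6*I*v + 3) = v^2 + 2*I*v - 1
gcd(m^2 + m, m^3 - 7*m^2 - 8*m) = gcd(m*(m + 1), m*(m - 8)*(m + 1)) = m^2 + m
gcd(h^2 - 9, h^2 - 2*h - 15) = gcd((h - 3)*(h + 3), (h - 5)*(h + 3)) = h + 3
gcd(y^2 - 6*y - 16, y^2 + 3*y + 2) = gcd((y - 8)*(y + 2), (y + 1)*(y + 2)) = y + 2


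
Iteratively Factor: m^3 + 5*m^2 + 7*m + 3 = (m + 1)*(m^2 + 4*m + 3) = (m + 1)*(m + 3)*(m + 1)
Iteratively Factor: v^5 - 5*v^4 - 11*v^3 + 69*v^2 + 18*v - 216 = (v - 3)*(v^4 - 2*v^3 - 17*v^2 + 18*v + 72) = (v - 3)*(v + 2)*(v^3 - 4*v^2 - 9*v + 36) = (v - 3)^2*(v + 2)*(v^2 - v - 12) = (v - 3)^2*(v + 2)*(v + 3)*(v - 4)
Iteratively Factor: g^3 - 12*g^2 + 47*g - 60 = (g - 3)*(g^2 - 9*g + 20) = (g - 4)*(g - 3)*(g - 5)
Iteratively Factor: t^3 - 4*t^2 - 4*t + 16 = (t - 4)*(t^2 - 4) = (t - 4)*(t - 2)*(t + 2)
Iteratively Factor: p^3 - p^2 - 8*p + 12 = (p - 2)*(p^2 + p - 6) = (p - 2)^2*(p + 3)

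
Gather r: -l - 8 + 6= -l - 2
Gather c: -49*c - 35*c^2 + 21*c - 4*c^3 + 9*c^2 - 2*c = -4*c^3 - 26*c^2 - 30*c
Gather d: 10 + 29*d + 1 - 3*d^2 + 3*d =-3*d^2 + 32*d + 11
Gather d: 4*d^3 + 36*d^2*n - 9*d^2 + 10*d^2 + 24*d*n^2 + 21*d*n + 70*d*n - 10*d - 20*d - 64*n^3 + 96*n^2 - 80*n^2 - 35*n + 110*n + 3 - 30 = 4*d^3 + d^2*(36*n + 1) + d*(24*n^2 + 91*n - 30) - 64*n^3 + 16*n^2 + 75*n - 27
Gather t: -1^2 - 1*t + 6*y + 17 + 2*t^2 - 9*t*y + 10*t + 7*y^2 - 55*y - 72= 2*t^2 + t*(9 - 9*y) + 7*y^2 - 49*y - 56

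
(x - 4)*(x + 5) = x^2 + x - 20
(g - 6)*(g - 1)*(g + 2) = g^3 - 5*g^2 - 8*g + 12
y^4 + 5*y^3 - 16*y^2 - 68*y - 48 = (y - 4)*(y + 1)*(y + 2)*(y + 6)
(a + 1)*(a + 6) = a^2 + 7*a + 6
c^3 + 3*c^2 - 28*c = c*(c - 4)*(c + 7)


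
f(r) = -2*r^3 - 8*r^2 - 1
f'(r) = -6*r^2 - 16*r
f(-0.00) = -1.00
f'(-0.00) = 0.00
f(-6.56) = 219.33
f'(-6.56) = -153.24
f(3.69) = -210.42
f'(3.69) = -140.74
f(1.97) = -47.34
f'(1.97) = -54.81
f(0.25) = -1.53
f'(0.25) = -4.38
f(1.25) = -17.41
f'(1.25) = -29.38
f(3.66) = -206.22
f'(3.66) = -138.93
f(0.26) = -1.58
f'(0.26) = -4.57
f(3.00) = -127.00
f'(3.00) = -102.00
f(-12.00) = 2303.00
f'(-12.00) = -672.00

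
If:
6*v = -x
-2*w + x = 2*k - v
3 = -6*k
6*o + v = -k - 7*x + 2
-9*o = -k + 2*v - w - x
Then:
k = -1/2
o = 35/576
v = -5/96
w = 121/192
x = 5/16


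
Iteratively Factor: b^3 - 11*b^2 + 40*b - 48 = (b - 4)*(b^2 - 7*b + 12) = (b - 4)^2*(b - 3)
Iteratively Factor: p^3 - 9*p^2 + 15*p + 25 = (p - 5)*(p^2 - 4*p - 5) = (p - 5)*(p + 1)*(p - 5)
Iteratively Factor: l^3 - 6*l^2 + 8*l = (l)*(l^2 - 6*l + 8) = l*(l - 4)*(l - 2)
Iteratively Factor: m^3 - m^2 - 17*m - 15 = (m + 3)*(m^2 - 4*m - 5) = (m - 5)*(m + 3)*(m + 1)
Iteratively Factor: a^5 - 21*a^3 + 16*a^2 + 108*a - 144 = (a - 2)*(a^4 + 2*a^3 - 17*a^2 - 18*a + 72) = (a - 2)*(a + 4)*(a^3 - 2*a^2 - 9*a + 18) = (a - 2)*(a + 3)*(a + 4)*(a^2 - 5*a + 6) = (a - 3)*(a - 2)*(a + 3)*(a + 4)*(a - 2)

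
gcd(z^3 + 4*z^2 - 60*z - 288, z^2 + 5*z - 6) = z + 6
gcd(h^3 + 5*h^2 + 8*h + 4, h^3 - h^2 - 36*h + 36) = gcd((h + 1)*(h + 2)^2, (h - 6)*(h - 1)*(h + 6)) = 1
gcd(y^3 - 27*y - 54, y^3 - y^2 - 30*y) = y - 6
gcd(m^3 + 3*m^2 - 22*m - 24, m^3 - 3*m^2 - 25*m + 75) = 1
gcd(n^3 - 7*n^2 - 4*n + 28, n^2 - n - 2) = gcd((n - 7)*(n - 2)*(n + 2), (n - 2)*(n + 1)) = n - 2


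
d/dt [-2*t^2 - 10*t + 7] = -4*t - 10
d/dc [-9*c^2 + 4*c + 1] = 4 - 18*c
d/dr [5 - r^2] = -2*r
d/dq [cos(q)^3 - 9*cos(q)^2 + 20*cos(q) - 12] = (-3*cos(q)^2 + 18*cos(q) - 20)*sin(q)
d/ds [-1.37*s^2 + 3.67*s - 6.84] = 3.67 - 2.74*s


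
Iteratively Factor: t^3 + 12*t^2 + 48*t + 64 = (t + 4)*(t^2 + 8*t + 16) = (t + 4)^2*(t + 4)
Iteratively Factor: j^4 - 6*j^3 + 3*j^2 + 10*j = (j)*(j^3 - 6*j^2 + 3*j + 10) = j*(j - 2)*(j^2 - 4*j - 5) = j*(j - 5)*(j - 2)*(j + 1)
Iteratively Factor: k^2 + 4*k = (k + 4)*(k)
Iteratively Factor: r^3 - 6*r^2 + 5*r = (r - 1)*(r^2 - 5*r) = r*(r - 1)*(r - 5)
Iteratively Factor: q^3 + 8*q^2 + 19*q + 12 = (q + 4)*(q^2 + 4*q + 3) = (q + 3)*(q + 4)*(q + 1)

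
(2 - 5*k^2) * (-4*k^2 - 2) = 20*k^4 + 2*k^2 - 4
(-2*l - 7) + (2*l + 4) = -3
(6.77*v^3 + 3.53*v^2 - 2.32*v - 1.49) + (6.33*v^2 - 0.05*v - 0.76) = 6.77*v^3 + 9.86*v^2 - 2.37*v - 2.25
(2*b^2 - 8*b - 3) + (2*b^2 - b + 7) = 4*b^2 - 9*b + 4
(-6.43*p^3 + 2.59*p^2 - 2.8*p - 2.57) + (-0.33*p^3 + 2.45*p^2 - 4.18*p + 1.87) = -6.76*p^3 + 5.04*p^2 - 6.98*p - 0.7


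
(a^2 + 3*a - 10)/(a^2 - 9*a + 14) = (a + 5)/(a - 7)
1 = 1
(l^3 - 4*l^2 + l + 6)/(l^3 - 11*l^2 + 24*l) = (l^2 - l - 2)/(l*(l - 8))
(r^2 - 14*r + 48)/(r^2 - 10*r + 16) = (r - 6)/(r - 2)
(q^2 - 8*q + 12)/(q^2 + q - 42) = (q - 2)/(q + 7)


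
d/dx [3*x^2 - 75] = 6*x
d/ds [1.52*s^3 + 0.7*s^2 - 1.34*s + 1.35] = 4.56*s^2 + 1.4*s - 1.34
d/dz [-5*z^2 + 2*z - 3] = 2 - 10*z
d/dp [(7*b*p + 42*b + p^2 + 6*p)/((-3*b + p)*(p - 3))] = (-(3*b - p)*(p - 3)*(7*b + 2*p + 6) + (3*b - p)*(7*b*p + 42*b + p^2 + 6*p) - (p - 3)*(7*b*p + 42*b + p^2 + 6*p))/((3*b - p)^2*(p - 3)^2)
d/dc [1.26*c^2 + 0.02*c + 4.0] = 2.52*c + 0.02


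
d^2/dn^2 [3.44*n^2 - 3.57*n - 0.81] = 6.88000000000000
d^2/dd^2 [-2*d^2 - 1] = -4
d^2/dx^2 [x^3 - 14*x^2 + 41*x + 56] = 6*x - 28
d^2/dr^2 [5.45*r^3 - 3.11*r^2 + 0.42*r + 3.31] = 32.7*r - 6.22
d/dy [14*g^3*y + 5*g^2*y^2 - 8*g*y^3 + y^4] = 14*g^3 + 10*g^2*y - 24*g*y^2 + 4*y^3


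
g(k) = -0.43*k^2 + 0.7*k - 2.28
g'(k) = 0.7 - 0.86*k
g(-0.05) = -2.32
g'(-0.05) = 0.74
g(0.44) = -2.06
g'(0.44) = 0.32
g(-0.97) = -3.36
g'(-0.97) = 1.53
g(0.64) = -2.01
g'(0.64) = 0.15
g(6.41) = -15.46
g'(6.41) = -4.81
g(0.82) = -2.00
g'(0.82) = -0.01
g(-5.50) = -19.14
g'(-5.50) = 5.43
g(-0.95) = -3.33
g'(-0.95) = 1.52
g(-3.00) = -8.25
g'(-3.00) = 3.28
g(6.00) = -13.56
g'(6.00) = -4.46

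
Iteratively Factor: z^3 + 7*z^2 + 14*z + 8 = (z + 2)*(z^2 + 5*z + 4) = (z + 1)*(z + 2)*(z + 4)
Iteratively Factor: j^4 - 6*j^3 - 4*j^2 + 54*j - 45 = (j - 3)*(j^3 - 3*j^2 - 13*j + 15) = (j - 3)*(j + 3)*(j^2 - 6*j + 5) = (j - 5)*(j - 3)*(j + 3)*(j - 1)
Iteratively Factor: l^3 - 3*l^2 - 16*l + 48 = (l - 4)*(l^2 + l - 12) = (l - 4)*(l + 4)*(l - 3)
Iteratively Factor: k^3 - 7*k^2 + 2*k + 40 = (k - 4)*(k^2 - 3*k - 10) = (k - 5)*(k - 4)*(k + 2)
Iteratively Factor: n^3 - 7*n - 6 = (n + 2)*(n^2 - 2*n - 3) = (n - 3)*(n + 2)*(n + 1)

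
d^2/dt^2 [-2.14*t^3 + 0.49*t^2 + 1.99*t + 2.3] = 0.98 - 12.84*t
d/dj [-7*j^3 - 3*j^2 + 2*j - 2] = -21*j^2 - 6*j + 2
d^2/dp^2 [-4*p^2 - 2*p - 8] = -8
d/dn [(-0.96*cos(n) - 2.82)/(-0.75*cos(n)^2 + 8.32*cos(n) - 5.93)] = (0.72*cos(n)^2 + 4.23*cos(n) - 29.1552)*sin(n)/(0.5625*cos(n)^4 - 12.48*cos(n)^3 + 78.1174*cos(n)^2 - 98.6752*cos(n) + 35.1649)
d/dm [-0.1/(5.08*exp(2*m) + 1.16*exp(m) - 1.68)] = (1.016*exp(m) + 0.116)*exp(m)/(5.08*exp(2*m) + 1.16*exp(m) - 1.68)^2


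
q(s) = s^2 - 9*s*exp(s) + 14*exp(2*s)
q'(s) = -9*s*exp(s) + 2*s + 28*exp(2*s) - 9*exp(s)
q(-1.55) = 5.99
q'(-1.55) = -0.79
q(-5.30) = 28.33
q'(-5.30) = -10.41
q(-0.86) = 6.52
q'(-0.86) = 2.76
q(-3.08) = 10.79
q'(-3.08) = -5.24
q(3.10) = 6288.77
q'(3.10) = 12984.07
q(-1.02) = 6.17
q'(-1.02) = 1.67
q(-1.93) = 6.54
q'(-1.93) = -2.06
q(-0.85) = 6.55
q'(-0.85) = 2.84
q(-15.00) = 225.00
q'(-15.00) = -30.00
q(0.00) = 14.00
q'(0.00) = 19.00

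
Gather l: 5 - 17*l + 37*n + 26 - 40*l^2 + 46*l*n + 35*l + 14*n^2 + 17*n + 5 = -40*l^2 + l*(46*n + 18) + 14*n^2 + 54*n + 36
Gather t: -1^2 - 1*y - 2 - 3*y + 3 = -4*y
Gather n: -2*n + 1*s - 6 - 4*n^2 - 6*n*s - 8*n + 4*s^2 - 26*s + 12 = -4*n^2 + n*(-6*s - 10) + 4*s^2 - 25*s + 6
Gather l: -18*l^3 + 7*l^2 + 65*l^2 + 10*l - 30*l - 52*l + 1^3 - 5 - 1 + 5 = -18*l^3 + 72*l^2 - 72*l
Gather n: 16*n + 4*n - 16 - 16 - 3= 20*n - 35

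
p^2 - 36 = (p - 6)*(p + 6)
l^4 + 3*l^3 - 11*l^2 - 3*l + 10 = (l - 2)*(l - 1)*(l + 1)*(l + 5)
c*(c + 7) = c^2 + 7*c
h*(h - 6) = h^2 - 6*h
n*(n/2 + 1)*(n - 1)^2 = n^4/2 - 3*n^2/2 + n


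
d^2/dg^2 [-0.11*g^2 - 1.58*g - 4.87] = -0.220000000000000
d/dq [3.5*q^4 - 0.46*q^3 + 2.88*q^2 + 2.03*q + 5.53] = 14.0*q^3 - 1.38*q^2 + 5.76*q + 2.03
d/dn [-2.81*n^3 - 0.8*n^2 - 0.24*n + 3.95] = -8.43*n^2 - 1.6*n - 0.24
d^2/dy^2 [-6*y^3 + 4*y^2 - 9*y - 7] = 8 - 36*y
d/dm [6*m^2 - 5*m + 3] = 12*m - 5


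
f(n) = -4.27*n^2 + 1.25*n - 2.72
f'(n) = 1.25 - 8.54*n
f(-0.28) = -3.40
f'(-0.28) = 3.64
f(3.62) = -54.15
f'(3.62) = -29.66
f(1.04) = -6.04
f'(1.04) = -7.63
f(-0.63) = -5.20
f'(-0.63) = 6.63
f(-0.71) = -5.76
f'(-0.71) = 7.31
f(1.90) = -15.76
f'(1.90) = -14.98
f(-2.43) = -30.97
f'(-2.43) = 22.00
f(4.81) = -95.50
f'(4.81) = -39.83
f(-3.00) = -44.90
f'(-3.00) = 26.87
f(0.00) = -2.72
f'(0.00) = 1.25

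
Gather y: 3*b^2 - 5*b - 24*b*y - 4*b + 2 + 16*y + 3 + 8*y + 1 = 3*b^2 - 9*b + y*(24 - 24*b) + 6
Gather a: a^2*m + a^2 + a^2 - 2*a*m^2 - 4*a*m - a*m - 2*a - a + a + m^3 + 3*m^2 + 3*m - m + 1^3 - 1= a^2*(m + 2) + a*(-2*m^2 - 5*m - 2) + m^3 + 3*m^2 + 2*m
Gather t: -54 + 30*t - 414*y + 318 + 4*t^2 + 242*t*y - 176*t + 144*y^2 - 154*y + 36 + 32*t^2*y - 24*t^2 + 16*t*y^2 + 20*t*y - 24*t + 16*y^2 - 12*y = t^2*(32*y - 20) + t*(16*y^2 + 262*y - 170) + 160*y^2 - 580*y + 300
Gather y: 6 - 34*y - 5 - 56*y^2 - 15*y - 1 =-56*y^2 - 49*y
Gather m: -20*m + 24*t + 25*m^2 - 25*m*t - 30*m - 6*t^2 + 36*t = 25*m^2 + m*(-25*t - 50) - 6*t^2 + 60*t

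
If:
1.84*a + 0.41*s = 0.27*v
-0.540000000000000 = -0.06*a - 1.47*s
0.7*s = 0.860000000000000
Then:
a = -21.10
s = 1.23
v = -141.93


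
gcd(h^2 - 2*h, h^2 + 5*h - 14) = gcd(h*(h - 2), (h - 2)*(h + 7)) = h - 2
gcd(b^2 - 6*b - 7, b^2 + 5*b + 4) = b + 1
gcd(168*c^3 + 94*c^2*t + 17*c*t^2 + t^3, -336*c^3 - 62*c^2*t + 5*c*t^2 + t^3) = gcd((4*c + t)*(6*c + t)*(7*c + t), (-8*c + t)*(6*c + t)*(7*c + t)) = 42*c^2 + 13*c*t + t^2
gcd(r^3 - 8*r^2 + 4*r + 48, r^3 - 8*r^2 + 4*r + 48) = r^3 - 8*r^2 + 4*r + 48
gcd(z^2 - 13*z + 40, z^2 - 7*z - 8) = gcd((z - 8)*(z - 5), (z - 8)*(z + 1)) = z - 8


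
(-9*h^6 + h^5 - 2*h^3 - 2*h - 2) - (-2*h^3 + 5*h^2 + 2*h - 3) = -9*h^6 + h^5 - 5*h^2 - 4*h + 1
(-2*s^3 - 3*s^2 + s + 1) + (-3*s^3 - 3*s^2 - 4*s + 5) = -5*s^3 - 6*s^2 - 3*s + 6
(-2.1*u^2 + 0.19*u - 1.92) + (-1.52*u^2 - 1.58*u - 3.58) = -3.62*u^2 - 1.39*u - 5.5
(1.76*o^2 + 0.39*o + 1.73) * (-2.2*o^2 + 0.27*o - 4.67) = -3.872*o^4 - 0.3828*o^3 - 11.9199*o^2 - 1.3542*o - 8.0791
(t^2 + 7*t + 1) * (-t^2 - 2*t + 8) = -t^4 - 9*t^3 - 7*t^2 + 54*t + 8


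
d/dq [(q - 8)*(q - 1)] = 2*q - 9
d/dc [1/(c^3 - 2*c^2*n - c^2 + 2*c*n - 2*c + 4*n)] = (-3*c^2 + 4*c*n + 2*c - 2*n + 2)/(c^3 - 2*c^2*n - c^2 + 2*c*n - 2*c + 4*n)^2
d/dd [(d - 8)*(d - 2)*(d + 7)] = 3*d^2 - 6*d - 54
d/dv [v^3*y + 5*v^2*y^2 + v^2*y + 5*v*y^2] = y*(3*v^2 + 10*v*y + 2*v + 5*y)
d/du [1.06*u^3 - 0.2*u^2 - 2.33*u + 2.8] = 3.18*u^2 - 0.4*u - 2.33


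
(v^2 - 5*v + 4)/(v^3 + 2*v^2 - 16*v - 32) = (v - 1)/(v^2 + 6*v + 8)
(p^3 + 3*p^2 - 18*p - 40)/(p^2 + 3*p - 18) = (p^3 + 3*p^2 - 18*p - 40)/(p^2 + 3*p - 18)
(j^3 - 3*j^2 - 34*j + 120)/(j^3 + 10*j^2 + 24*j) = (j^2 - 9*j + 20)/(j*(j + 4))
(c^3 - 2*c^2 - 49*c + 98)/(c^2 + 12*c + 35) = (c^2 - 9*c + 14)/(c + 5)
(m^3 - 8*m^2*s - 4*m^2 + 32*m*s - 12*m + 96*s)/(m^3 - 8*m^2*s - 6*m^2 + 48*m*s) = (m + 2)/m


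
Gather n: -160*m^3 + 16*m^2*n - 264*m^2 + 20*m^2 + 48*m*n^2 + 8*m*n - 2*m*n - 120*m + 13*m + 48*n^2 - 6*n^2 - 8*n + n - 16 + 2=-160*m^3 - 244*m^2 - 107*m + n^2*(48*m + 42) + n*(16*m^2 + 6*m - 7) - 14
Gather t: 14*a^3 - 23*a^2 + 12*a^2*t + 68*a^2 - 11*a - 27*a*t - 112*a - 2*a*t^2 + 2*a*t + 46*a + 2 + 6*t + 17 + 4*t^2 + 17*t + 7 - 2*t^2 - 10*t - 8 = 14*a^3 + 45*a^2 - 77*a + t^2*(2 - 2*a) + t*(12*a^2 - 25*a + 13) + 18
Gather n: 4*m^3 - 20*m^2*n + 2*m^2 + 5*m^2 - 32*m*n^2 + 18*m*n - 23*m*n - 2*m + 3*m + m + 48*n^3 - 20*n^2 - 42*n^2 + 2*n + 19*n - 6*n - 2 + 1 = 4*m^3 + 7*m^2 + 2*m + 48*n^3 + n^2*(-32*m - 62) + n*(-20*m^2 - 5*m + 15) - 1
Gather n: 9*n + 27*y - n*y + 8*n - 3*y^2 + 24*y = n*(17 - y) - 3*y^2 + 51*y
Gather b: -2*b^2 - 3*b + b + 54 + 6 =-2*b^2 - 2*b + 60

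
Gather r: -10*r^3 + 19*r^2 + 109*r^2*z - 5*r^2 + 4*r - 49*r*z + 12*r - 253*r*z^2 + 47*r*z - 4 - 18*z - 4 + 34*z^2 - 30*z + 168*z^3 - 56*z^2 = -10*r^3 + r^2*(109*z + 14) + r*(-253*z^2 - 2*z + 16) + 168*z^3 - 22*z^2 - 48*z - 8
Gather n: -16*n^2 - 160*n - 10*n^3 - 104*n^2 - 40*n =-10*n^3 - 120*n^2 - 200*n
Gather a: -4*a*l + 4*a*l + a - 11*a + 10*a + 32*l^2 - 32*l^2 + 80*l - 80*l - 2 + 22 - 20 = 0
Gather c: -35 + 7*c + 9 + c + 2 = 8*c - 24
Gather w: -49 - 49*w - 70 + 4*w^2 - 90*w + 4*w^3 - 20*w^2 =4*w^3 - 16*w^2 - 139*w - 119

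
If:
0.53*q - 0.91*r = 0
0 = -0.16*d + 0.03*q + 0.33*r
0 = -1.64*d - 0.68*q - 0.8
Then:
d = -0.38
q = -0.27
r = -0.16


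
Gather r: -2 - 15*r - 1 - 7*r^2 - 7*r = -7*r^2 - 22*r - 3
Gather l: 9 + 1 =10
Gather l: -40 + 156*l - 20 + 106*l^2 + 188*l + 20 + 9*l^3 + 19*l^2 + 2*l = 9*l^3 + 125*l^2 + 346*l - 40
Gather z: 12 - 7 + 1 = 6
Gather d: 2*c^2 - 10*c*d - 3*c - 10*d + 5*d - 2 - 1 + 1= 2*c^2 - 3*c + d*(-10*c - 5) - 2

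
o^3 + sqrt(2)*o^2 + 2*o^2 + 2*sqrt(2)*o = o*(o + 2)*(o + sqrt(2))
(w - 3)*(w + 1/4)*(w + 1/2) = w^3 - 9*w^2/4 - 17*w/8 - 3/8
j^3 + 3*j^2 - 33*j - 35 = (j - 5)*(j + 1)*(j + 7)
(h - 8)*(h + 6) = h^2 - 2*h - 48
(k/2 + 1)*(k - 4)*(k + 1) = k^3/2 - k^2/2 - 5*k - 4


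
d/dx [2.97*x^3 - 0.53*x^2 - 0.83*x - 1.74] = 8.91*x^2 - 1.06*x - 0.83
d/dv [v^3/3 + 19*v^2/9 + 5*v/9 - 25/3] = v^2 + 38*v/9 + 5/9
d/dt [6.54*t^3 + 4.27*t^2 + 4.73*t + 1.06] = 19.62*t^2 + 8.54*t + 4.73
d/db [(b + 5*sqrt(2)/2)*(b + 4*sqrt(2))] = 2*b + 13*sqrt(2)/2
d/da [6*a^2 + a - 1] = 12*a + 1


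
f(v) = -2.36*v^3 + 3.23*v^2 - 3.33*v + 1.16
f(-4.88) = 368.60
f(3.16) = -51.58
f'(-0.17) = -4.63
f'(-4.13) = -150.77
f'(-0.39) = -6.93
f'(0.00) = -3.33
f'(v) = -7.08*v^2 + 6.46*v - 3.33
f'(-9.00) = -634.95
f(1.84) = -8.73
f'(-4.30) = -162.02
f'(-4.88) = -203.46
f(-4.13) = 236.26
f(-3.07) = 110.11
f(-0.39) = 3.09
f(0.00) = 1.16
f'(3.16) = -53.61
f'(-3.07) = -89.89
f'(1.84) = -15.41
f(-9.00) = 2013.20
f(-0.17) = 1.83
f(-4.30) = 262.84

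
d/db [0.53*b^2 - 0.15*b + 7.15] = 1.06*b - 0.15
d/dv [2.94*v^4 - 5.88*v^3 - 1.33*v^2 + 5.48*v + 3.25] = 11.76*v^3 - 17.64*v^2 - 2.66*v + 5.48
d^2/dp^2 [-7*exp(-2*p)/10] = -14*exp(-2*p)/5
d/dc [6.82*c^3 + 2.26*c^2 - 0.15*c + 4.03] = 20.46*c^2 + 4.52*c - 0.15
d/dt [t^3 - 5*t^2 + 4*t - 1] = 3*t^2 - 10*t + 4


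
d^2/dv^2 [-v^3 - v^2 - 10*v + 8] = -6*v - 2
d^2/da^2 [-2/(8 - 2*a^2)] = 2*(3*a^2 + 4)/(a^2 - 4)^3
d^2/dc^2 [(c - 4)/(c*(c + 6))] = 2*(c^3 - 12*c^2 - 72*c - 144)/(c^3*(c^3 + 18*c^2 + 108*c + 216))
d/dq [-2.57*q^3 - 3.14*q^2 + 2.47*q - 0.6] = -7.71*q^2 - 6.28*q + 2.47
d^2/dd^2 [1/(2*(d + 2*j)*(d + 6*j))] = ((d + 2*j)^2 + (d + 2*j)*(d + 6*j) + (d + 6*j)^2)/((d + 2*j)^3*(d + 6*j)^3)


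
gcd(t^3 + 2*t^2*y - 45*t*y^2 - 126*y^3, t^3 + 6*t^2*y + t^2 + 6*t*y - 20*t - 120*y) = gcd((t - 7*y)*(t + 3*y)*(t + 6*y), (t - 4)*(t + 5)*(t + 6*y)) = t + 6*y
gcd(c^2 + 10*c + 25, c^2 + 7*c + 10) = c + 5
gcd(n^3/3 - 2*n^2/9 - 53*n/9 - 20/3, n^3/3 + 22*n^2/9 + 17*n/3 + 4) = n^2 + 13*n/3 + 4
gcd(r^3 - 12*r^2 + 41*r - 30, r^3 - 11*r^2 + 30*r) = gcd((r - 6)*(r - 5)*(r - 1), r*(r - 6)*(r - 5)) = r^2 - 11*r + 30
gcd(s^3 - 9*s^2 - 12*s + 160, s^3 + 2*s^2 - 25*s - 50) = s - 5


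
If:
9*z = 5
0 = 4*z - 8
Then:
No Solution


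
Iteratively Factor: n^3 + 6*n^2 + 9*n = (n)*(n^2 + 6*n + 9) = n*(n + 3)*(n + 3)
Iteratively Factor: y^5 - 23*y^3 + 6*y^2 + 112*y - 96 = (y + 4)*(y^4 - 4*y^3 - 7*y^2 + 34*y - 24) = (y + 3)*(y + 4)*(y^3 - 7*y^2 + 14*y - 8) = (y - 4)*(y + 3)*(y + 4)*(y^2 - 3*y + 2) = (y - 4)*(y - 1)*(y + 3)*(y + 4)*(y - 2)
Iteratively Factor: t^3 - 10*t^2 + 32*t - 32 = (t - 4)*(t^2 - 6*t + 8) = (t - 4)*(t - 2)*(t - 4)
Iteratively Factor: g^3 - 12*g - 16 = (g + 2)*(g^2 - 2*g - 8) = (g - 4)*(g + 2)*(g + 2)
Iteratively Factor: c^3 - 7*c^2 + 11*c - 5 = (c - 5)*(c^2 - 2*c + 1) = (c - 5)*(c - 1)*(c - 1)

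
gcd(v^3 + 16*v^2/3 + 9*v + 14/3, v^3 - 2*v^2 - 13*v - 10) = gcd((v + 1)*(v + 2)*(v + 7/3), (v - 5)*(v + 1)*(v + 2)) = v^2 + 3*v + 2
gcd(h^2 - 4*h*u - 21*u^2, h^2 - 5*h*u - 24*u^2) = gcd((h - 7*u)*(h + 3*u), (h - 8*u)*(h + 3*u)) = h + 3*u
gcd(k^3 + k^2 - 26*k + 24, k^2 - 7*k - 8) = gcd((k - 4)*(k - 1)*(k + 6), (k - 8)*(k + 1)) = 1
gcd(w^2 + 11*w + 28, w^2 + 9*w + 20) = w + 4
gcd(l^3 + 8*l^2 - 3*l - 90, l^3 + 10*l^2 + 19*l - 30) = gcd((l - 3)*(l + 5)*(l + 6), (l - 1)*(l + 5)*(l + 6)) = l^2 + 11*l + 30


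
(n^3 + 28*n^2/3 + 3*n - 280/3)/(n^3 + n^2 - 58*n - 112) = (3*n^2 + 7*n - 40)/(3*(n^2 - 6*n - 16))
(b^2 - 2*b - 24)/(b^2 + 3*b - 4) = (b - 6)/(b - 1)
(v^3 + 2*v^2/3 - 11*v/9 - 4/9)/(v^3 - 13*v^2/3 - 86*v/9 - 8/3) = (v - 1)/(v - 6)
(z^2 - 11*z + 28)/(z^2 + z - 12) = (z^2 - 11*z + 28)/(z^2 + z - 12)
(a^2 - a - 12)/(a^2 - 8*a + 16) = (a + 3)/(a - 4)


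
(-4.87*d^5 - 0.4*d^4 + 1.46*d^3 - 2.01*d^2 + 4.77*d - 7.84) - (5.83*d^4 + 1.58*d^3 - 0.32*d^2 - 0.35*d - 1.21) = -4.87*d^5 - 6.23*d^4 - 0.12*d^3 - 1.69*d^2 + 5.12*d - 6.63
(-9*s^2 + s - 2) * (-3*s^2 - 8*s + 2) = 27*s^4 + 69*s^3 - 20*s^2 + 18*s - 4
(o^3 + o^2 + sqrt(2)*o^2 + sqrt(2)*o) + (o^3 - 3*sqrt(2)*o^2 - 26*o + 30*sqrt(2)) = 2*o^3 - 2*sqrt(2)*o^2 + o^2 - 26*o + sqrt(2)*o + 30*sqrt(2)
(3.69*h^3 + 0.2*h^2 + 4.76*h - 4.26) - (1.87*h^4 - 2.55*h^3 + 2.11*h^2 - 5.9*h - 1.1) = -1.87*h^4 + 6.24*h^3 - 1.91*h^2 + 10.66*h - 3.16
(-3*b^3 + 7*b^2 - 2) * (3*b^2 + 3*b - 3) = -9*b^5 + 12*b^4 + 30*b^3 - 27*b^2 - 6*b + 6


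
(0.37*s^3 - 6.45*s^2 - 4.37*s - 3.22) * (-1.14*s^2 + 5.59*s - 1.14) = -0.4218*s^5 + 9.4213*s^4 - 31.4955*s^3 - 13.4045*s^2 - 13.018*s + 3.6708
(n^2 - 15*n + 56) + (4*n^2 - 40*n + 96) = 5*n^2 - 55*n + 152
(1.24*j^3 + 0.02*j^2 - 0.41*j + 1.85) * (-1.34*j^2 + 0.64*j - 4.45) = -1.6616*j^5 + 0.7668*j^4 - 4.9558*j^3 - 2.8304*j^2 + 3.0085*j - 8.2325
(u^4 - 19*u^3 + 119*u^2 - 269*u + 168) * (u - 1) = u^5 - 20*u^4 + 138*u^3 - 388*u^2 + 437*u - 168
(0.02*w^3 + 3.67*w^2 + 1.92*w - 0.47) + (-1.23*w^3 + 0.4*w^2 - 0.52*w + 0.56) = -1.21*w^3 + 4.07*w^2 + 1.4*w + 0.0900000000000001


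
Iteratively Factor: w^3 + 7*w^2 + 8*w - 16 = (w + 4)*(w^2 + 3*w - 4) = (w - 1)*(w + 4)*(w + 4)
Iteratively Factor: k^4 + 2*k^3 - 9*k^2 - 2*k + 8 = (k + 4)*(k^3 - 2*k^2 - k + 2) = (k + 1)*(k + 4)*(k^2 - 3*k + 2) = (k - 2)*(k + 1)*(k + 4)*(k - 1)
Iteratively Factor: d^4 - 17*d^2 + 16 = (d - 1)*(d^3 + d^2 - 16*d - 16) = (d - 4)*(d - 1)*(d^2 + 5*d + 4) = (d - 4)*(d - 1)*(d + 4)*(d + 1)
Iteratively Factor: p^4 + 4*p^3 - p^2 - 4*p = (p - 1)*(p^3 + 5*p^2 + 4*p) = (p - 1)*(p + 1)*(p^2 + 4*p) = p*(p - 1)*(p + 1)*(p + 4)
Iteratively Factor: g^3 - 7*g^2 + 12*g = (g - 3)*(g^2 - 4*g) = (g - 4)*(g - 3)*(g)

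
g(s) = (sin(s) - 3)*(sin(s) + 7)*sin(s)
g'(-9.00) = 21.67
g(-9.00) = 9.26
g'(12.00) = -20.61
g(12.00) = 12.27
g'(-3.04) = 21.67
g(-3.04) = 2.17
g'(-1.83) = 6.65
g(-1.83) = 23.13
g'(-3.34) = 18.93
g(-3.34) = -3.98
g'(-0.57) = -20.58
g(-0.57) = 12.34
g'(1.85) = 2.90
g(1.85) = -15.60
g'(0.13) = -19.74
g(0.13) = -2.65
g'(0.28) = -17.84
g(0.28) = -5.48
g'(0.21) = -18.78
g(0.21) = -4.19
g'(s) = (sin(s) - 3)*(sin(s) + 7)*cos(s) + (sin(s) - 3)*sin(s)*cos(s) + (sin(s) + 7)*sin(s)*cos(s) = (3*sin(s)^2 + 8*sin(s) - 21)*cos(s)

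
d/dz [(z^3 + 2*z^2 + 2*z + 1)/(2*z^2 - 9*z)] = (2*z^4 - 18*z^3 - 22*z^2 - 4*z + 9)/(z^2*(4*z^2 - 36*z + 81))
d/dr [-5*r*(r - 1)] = 5 - 10*r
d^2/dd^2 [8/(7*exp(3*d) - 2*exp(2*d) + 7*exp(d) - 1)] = 8*((-63*exp(2*d) + 8*exp(d) - 7)*(7*exp(3*d) - 2*exp(2*d) + 7*exp(d) - 1) + 2*(21*exp(2*d) - 4*exp(d) + 7)^2*exp(d))*exp(d)/(7*exp(3*d) - 2*exp(2*d) + 7*exp(d) - 1)^3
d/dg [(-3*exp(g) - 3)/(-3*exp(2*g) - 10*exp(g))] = 3*(-3*exp(2*g) - 6*exp(g) - 10)*exp(-g)/(9*exp(2*g) + 60*exp(g) + 100)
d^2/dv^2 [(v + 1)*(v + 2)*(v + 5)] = 6*v + 16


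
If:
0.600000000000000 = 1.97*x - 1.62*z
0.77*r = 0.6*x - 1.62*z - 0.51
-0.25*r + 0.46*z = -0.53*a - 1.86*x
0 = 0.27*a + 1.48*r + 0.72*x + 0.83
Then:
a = -1.39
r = -0.47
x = 0.33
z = 0.03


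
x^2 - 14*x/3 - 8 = (x - 6)*(x + 4/3)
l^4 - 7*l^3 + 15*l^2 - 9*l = l*(l - 3)^2*(l - 1)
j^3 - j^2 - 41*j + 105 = (j - 5)*(j - 3)*(j + 7)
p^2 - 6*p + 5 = (p - 5)*(p - 1)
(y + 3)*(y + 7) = y^2 + 10*y + 21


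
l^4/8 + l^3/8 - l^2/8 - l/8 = l*(l/4 + 1/4)*(l/2 + 1/2)*(l - 1)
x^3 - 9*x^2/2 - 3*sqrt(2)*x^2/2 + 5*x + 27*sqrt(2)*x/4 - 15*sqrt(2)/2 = (x - 5/2)*(x - 2)*(x - 3*sqrt(2)/2)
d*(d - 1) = d^2 - d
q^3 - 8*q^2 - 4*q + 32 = (q - 8)*(q - 2)*(q + 2)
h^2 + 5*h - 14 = (h - 2)*(h + 7)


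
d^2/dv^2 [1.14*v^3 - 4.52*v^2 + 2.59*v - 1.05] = 6.84*v - 9.04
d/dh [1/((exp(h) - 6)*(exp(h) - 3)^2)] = ((6 - exp(h))*(exp(h) - 3) - 2*(exp(h) - 6)^2)*exp(h)/((exp(h) - 6)^3*(exp(h) - 3)^3)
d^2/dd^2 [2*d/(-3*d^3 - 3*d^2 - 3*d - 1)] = 12*(-3*d*(3*d^2 + 2*d + 1)^2 + (3*d^2 + d*(3*d + 1) + 2*d + 1)*(3*d^3 + 3*d^2 + 3*d + 1))/(3*d^3 + 3*d^2 + 3*d + 1)^3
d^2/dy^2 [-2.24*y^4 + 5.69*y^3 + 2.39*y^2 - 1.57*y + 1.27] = -26.88*y^2 + 34.14*y + 4.78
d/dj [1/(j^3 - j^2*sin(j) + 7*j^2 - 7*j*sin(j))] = (j^2*cos(j) - 3*j^2 + 2*j*sin(j) + 7*j*cos(j) - 14*j + 7*sin(j))/(j^2*(j + 7)^2*(j - sin(j))^2)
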